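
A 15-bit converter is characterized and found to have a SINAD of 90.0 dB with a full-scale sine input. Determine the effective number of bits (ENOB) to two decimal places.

14.66 bits

ENOB = (SINAD − 1.76) / 6.02 = (90.0 − 1.76)/6.02 = 14.658.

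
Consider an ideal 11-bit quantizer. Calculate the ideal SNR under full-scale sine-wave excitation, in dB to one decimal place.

SNR ≈ 6.02·N + 1.76 dB = 6.02·11 + 1.76 = 67.98 dB.

68.0 dB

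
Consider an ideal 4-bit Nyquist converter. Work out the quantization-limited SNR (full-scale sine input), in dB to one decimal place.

SNR ≈ 6.02·N + 1.76 dB = 6.02·4 + 1.76 = 25.84 dB.

25.8 dB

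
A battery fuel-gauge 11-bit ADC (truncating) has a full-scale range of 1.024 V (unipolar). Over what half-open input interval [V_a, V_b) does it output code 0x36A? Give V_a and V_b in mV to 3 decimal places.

[437.000 mV, 437.500 mV)

LSB = 1.024/2^11 = 0.500 mV.
Code 0x36A = 874 decimal.
V_a = V_low + 874·LSB = 0.437 V; V_b = V_low + 875·LSB = 0.4375 V.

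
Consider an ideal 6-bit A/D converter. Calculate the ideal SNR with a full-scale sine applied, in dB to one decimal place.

SNR ≈ 6.02·N + 1.76 dB = 6.02·6 + 1.76 = 37.88 dB.

37.9 dB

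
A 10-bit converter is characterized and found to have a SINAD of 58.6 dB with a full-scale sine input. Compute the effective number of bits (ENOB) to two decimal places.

ENOB = (SINAD − 1.76) / 6.02 = (58.6 − 1.76)/6.02 = 9.442.

9.44 bits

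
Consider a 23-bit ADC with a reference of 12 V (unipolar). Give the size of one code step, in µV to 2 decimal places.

1.43 µV

Full-scale span = 12 V.
LSB = 12 / 2^23 = 12 / 8388608 = 1.43051e-06 V = 1.43 µV.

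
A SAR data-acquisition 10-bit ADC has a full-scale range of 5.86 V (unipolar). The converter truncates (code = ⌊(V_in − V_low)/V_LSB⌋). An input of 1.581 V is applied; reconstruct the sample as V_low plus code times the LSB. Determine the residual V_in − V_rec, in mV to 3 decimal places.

One LSB is 5.86 V / 1024 = 5.723 mV.
(V_in − V_low)/LSB = (1.581 − 0)/0.00572266 = 276.2703 → code 276 (floor).
Reconstructed: 1.5794531 V.
V_in − V_rec = 0.00154688 V = 1.547 mV.

1.547 mV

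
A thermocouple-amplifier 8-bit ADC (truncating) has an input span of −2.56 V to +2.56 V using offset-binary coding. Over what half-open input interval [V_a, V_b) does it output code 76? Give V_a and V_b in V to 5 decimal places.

LSB = 5.12/2^8 = 20.000 mV.
V_a = V_low + 76·LSB = -1.04 V; V_b = V_low + 77·LSB = -1.02 V.

[-1.04000 V, -1.02000 V)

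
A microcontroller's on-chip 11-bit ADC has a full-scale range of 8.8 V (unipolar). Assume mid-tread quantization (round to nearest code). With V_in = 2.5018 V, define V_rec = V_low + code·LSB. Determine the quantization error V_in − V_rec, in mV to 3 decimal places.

One LSB is 8.8 V / 2048 = 4.297 mV.
(2.5018 − 0)/0.00429688 = 582.2371; round gives code 582.
Code 582 maps back to 0 + 582×0.00429688 V = 2.5007813 V.
V_in − V_rec = 0.00101875 V = 1.019 mV.

1.019 mV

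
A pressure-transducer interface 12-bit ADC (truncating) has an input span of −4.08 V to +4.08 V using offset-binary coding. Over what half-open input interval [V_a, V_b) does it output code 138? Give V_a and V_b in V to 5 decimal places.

[-3.80508 V, -3.80309 V)

LSB = 8.16/2^12 = 1.992 mV.
V_a = V_low + 138·LSB = -3.80508 V; V_b = V_low + 139·LSB = -3.80309 V.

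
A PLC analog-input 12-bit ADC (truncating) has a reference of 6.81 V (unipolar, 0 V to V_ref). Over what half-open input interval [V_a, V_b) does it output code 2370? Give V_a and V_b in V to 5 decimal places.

LSB = 6.81/2^12 = 1.663 mV.
V_a = V_low + 2370·LSB = 3.94036 V; V_b = V_low + 2371·LSB = 3.94202 V.

[3.94036 V, 3.94202 V)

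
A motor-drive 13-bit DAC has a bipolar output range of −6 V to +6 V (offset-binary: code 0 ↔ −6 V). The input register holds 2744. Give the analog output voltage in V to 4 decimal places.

-1.9805 V

LSB = 12 V / 2^13 = 1.465 mV.
V_out = (−6) + 2744 × 0.00146484 V = -1.98047 V.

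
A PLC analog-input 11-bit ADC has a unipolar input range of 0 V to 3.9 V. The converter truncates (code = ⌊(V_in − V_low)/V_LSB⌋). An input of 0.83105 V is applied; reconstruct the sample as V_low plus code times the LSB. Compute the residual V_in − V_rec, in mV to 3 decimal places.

Step size: 3.9 V ÷ 2^11 = 1.904 mV.
(V_in − V_low)/LSB = (0.83105 − 0)/0.0019043 = 436.4078 → code 436 (floor).
Code 436 maps back to 0 + 436×0.0019043 V = 0.83027344 V.
Error = 0.83105 − 0.83027344 = 0.000776563 V = 0.777 mV.

0.777 mV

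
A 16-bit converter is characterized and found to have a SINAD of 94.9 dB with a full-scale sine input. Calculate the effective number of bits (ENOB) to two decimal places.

ENOB = (SINAD − 1.76) / 6.02 = (94.9 − 1.76)/6.02 = 15.472.

15.47 bits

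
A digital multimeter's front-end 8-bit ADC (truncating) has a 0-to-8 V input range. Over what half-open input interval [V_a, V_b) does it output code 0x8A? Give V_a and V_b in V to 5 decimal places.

[4.31250 V, 4.34375 V)

LSB = 8/2^8 = 31.250 mV.
Code 0x8A = 138 decimal.
V_a = V_low + 138·LSB = 4.3125 V; V_b = V_low + 139·LSB = 4.34375 V.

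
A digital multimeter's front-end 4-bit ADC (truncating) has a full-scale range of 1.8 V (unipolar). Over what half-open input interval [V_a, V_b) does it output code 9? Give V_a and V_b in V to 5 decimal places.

[1.01250 V, 1.12500 V)

LSB = 1.8/2^4 = 112.500 mV.
V_a = V_low + 9·LSB = 1.0125 V; V_b = V_low + 10·LSB = 1.125 V.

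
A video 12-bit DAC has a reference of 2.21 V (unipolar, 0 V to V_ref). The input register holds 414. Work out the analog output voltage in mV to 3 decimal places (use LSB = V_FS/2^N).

223.374 mV

LSB = 2.21 V / 2^12 = 0.540 mV.
V_out = 0 + 414 × 0.000539551 V = 0.223374 V.
= 223.374 mV.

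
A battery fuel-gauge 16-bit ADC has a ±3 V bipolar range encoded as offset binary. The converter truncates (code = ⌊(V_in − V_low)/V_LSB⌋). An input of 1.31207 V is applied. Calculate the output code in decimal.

Full-scale span = 6 V; LSB = 6/2^16 = 91.55 µV.
Input sits at 47099.303 steps above V_low.
Floor → code 47099.

code 47099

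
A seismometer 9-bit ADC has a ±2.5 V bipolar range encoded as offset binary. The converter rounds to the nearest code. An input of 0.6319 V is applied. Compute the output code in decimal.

LSB = 5 V / 512 = 9.766 mV.
(V_in − V_low)/LSB = (0.6319 − (−2.5)) / 0.00976562 = 320.707.
So the output code is 321.

code 321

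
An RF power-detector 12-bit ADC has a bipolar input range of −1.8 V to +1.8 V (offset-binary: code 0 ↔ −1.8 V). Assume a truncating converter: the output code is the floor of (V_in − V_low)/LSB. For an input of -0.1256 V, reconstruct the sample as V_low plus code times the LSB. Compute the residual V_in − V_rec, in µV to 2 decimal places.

One LSB is 3.6 V / 4096 = 0.879 mV.
(-0.1256 − (−1.8))/0.000878906 = 1905.0951; ⌊·⌋ gives code 1905.
V_rec = (−1.8) + 1905·0.000878906 = -0.12568359 V.
Difference: 8.35937e-05 V → 83.59 µV.

83.59 µV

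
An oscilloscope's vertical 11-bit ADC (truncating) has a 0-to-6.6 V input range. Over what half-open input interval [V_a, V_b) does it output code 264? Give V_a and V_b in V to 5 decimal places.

[0.85078 V, 0.85400 V)

LSB = 6.6/2^11 = 3.223 mV.
V_a = V_low + 264·LSB = 0.850781 V; V_b = V_low + 265·LSB = 0.854004 V.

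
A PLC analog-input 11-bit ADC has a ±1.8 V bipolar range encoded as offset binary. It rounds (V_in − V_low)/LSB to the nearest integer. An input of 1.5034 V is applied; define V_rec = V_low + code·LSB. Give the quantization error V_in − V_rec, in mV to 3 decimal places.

Step size: 3.6 V ÷ 2^11 = 1.758 mV.
(1.5034 − (−1.8))/0.00175781 = 1879.2676; round gives code 1879.
V_rec = (−1.8) + 1879·0.00175781 = 1.5029297 V.
Error = 1.5034 − 1.5029297 = 0.000470312 V = 0.470 mV.

0.470 mV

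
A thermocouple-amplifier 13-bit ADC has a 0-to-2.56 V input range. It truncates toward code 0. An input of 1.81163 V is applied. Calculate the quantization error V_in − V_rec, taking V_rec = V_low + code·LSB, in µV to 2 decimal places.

LSB = 2.56/2^13 = 312.50 µV.
(V_in − V_low)/LSB = (1.81163 − 0)/0.0003125 = 5797.2160 → code 5797 (floor).
V_rec = 0 + 5797·0.0003125 = 1.8115625 V.
Error = 1.81163 − 1.8115625 = 6.75e-05 V = 67.50 µV.

67.50 µV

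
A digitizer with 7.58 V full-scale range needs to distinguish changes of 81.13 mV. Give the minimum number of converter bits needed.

7 bits

Number of steps required ≥ 7.58 V / 81.13 mV = 93.43.
Need 2^N ≥ 93.43; 2^6 = 64, 2^7 = 128.
Minimum N = 7.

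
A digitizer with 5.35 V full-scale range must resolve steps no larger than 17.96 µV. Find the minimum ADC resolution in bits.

19 bits

Number of steps required ≥ 5.35 V / 17.96 µV = 297884.19.
Need 2^N ≥ 297884.19; 2^18 = 262144, 2^19 = 524288.
Minimum N = 19.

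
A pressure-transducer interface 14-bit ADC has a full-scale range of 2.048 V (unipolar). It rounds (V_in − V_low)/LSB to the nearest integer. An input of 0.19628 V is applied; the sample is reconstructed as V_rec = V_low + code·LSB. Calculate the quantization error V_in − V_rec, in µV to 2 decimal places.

Step size: 2.048 V ÷ 2^14 = 125.00 µV.
Scaled input = 1570.2400 LSBs, so code = 1570.
Code 1570 maps back to 0 + 1570×0.000125 V = 0.19625 V.
Error = 0.19628 − 0.19625 = 3e-05 V = 30.00 µV.

30.00 µV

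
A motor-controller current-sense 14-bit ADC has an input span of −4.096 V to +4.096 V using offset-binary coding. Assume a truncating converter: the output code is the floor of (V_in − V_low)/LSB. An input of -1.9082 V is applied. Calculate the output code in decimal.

code 4375

Full-scale span = 8.192 V; LSB = 8.192/2^14 = 0.500 mV.
(V_in − V_low)/LSB = (-1.9082 − (−4.096)) / 0.0005 = 4375.600.
So the output code is 4375.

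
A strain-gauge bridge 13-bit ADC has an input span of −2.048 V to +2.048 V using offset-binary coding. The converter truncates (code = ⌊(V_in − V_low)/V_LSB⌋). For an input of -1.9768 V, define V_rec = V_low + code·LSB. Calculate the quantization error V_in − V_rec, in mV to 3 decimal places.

LSB = 4.096/2^13 = 0.500 mV.
Scaled input = 142.4000 LSBs, so code = 142.
V_rec = (−2.048) + 142·0.0005 = -1.977 V.
V_in − V_rec = 0.0002 V = 0.200 mV.

0.200 mV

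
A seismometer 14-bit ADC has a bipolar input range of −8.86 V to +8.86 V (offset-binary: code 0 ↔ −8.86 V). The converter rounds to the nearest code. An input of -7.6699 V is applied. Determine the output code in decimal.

code 1100

With 16384 levels over 17.72 V, one step is 1.082 mV.
(V_in − V_low)/LSB = (-7.6699 − (−8.86)) / 0.00108154 = 1100.372.
Round → code 1100.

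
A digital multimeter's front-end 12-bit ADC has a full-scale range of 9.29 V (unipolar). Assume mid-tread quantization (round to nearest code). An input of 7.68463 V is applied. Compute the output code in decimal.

Full-scale span = 9.29 V; LSB = 9.29/2^12 = 2.268 mV.
Input sits at 3388.186 steps above V_low.
round(3388.186) = 3388.

code 3388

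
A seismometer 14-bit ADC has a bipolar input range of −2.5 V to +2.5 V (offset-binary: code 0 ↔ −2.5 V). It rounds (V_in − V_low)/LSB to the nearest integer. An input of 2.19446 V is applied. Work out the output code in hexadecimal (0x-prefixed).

LSB = 5 V / 16384 = 305.18 µV.
Input sits at 15382.807 steps above V_low.
So the output code is 15383.
In hexadecimal (0x-prefixed): 0x3C17.

code 0x3C17 (decimal 15383)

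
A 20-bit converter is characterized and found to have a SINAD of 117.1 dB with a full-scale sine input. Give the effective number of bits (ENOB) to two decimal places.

19.16 bits

ENOB = (SINAD − 1.76) / 6.02 = (117.1 − 1.76)/6.02 = 19.159.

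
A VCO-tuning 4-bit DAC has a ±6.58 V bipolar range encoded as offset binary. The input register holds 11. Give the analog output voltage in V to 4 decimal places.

LSB = 13.16 V / 2^4 = 0.8225 V.
V_out = (−6.58) + 11 × 0.8225 V = 2.4675 V.

2.4675 V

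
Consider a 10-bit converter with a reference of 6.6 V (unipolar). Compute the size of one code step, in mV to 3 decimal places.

6.445 mV

Full-scale span = 6.6 V.
LSB = 6.6 / 2^10 = 6.6 / 1024 = 0.00644531 V = 6.445 mV.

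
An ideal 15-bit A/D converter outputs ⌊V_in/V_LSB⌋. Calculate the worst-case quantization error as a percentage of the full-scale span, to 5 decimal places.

Truncating → worst-case error = 1 LSB = V_FS/2^15, so 100/32768 = 0.00305176 % of full scale.

0.00305 %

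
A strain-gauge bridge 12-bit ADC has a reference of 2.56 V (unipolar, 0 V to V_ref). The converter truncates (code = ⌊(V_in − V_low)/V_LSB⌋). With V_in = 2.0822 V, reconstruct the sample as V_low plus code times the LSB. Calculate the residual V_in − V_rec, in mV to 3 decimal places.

LSB = 2.56/2^12 = 0.625 mV.
(V_in − V_low)/LSB = (2.0822 − 0)/0.000625 = 3331.5200 → code 3331 (floor).
Code 3331 maps back to 0 + 3331×0.000625 V = 2.081875 V.
Error = 2.0822 − 2.081875 = 0.000325 V = 0.325 mV.

0.325 mV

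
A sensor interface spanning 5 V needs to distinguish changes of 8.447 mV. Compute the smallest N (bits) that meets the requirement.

10 bits

Number of steps required ≥ 5 V / 8.447 mV = 591.93.
Need 2^N ≥ 591.93; 2^9 = 512, 2^10 = 1024.
Minimum N = 10.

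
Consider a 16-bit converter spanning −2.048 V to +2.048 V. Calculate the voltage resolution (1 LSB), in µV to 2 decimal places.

62.50 µV

Full-scale span = 4.096 V.
LSB = 4.096 / 2^16 = 4.096 / 65536 = 6.25e-05 V = 62.50 µV.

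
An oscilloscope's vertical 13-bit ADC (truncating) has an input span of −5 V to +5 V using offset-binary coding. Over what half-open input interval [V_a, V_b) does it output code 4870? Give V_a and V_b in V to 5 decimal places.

LSB = 10/2^13 = 1.221 mV.
V_a = V_low + 4870·LSB = 0.944824 V; V_b = V_low + 4871·LSB = 0.946045 V.

[0.94482 V, 0.94604 V)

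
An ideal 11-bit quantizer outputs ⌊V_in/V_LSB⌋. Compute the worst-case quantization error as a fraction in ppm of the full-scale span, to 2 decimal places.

488.28 ppm

Truncating → worst-case error = 1 LSB = V_FS/2^11, so 1e+06/2048 = 488.281 ppm of full scale.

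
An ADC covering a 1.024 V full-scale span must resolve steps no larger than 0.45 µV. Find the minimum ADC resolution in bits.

22 bits

Number of steps required ≥ 1.024 V / 0.45 µV = 2275555.56.
Need 2^N ≥ 2275555.56; 2^21 = 2097152, 2^22 = 4194304.
Minimum N = 22.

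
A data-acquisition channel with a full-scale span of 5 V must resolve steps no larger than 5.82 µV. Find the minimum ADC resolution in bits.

20 bits

Number of steps required ≥ 5 V / 5.82 µV = 859106.53.
Need 2^N ≥ 859106.53; 2^19 = 524288, 2^20 = 1048576.
Minimum N = 20.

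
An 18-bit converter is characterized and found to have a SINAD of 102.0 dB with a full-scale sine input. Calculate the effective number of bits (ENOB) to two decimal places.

16.65 bits

ENOB = (SINAD − 1.76) / 6.02 = (102.0 − 1.76)/6.02 = 16.651.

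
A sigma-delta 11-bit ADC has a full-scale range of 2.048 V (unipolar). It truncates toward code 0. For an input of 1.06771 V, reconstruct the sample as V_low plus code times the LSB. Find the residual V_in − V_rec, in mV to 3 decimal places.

0.710 mV

LSB = 2.048/2^11 = 1.000 mV.
(V_in − V_low)/LSB = (1.06771 − 0)/0.001 = 1067.7100 → code 1067 (floor).
Reconstructed: 1.067 V.
Difference: 0.00071 V → 0.710 mV.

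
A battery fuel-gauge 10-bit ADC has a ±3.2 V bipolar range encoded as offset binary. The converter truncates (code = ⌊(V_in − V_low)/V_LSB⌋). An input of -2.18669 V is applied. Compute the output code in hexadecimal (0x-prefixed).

With 1024 levels over 6.4 V, one step is 6.250 mV.
(V_in − V_low)/LSB = (-2.18669 − (−3.2)) / 0.00625 = 162.130.
⌊·⌋(162.130) = 162.
In hexadecimal (0x-prefixed): 0xA2.

code 0xA2 (decimal 162)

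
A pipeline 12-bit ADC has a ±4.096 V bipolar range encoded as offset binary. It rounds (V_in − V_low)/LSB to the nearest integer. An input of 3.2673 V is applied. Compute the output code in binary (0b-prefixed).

LSB = 8.192 V / 4096 = 2.000 mV.
(3.2673 − (−4.096)) / 0.002 = 3681.650 LSBs.
So the output code is 3682.
In binary (0b-prefixed): 0b111001100010.

code 0b111001100010 (decimal 3682)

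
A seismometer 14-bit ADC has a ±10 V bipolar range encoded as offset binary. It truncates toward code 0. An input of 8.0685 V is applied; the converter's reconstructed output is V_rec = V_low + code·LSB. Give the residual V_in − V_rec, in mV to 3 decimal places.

0.873 mV

LSB = 20/2^14 = 1.221 mV.
(V_in − V_low)/LSB = (8.0685 − (−10))/0.0012207 = 14801.7152 → code 14801 (floor).
Reconstructed: 8.067627 V.
Error = 8.0685 − 8.067627 = 0.000873047 V = 0.873 mV.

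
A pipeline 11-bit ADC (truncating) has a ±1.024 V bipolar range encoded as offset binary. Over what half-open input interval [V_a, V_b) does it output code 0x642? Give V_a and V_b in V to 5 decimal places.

[0.57800 V, 0.57900 V)

LSB = 2.048/2^11 = 1.000 mV.
Code 0x642 = 1602 decimal.
V_a = V_low + 1602·LSB = 0.578 V; V_b = V_low + 1603·LSB = 0.579 V.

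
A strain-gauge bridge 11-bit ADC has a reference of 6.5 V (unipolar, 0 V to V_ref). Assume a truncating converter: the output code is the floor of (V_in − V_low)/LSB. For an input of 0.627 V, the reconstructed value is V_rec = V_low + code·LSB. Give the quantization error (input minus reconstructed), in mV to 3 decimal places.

1.756 mV

LSB = 6.5/2^11 = 3.174 mV.
(0.627 − 0)/0.00317383 = 197.5532; ⌊·⌋ gives code 197.
V_rec = 0 + 197·0.00317383 = 0.62524414 V.
Difference: 0.00175586 V → 1.756 mV.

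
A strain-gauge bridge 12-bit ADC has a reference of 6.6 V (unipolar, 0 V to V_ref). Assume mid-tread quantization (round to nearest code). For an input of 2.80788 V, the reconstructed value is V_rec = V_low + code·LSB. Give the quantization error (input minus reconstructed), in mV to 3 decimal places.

-0.665 mV

LSB = 6.6/2^12 = 1.611 mV.
(V_in − V_low)/LSB = (2.80788 − 0)/0.00161133 = 1742.5873 → code 1743 (round).
V_rec = 0 + 1743·0.00161133 = 2.8085449 V.
Difference: -0.000664922 V → -0.665 mV.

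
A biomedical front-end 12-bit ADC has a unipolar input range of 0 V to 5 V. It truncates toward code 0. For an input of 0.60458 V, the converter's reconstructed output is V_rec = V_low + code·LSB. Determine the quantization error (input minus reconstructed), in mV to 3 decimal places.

LSB = 5/2^12 = 1.221 mV.
(0.60458 − 0)/0.0012207 = 495.2719; ⌊·⌋ gives code 495.
Reconstructed: 0.60424805 V.
Difference: 0.000331953 V → 0.332 mV.

0.332 mV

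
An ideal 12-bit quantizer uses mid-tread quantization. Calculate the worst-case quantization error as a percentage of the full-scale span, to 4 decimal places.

0.0122 %

Rounding → worst-case error = ½ LSB = V_FS/2^13, so 100/8192 = 0.012207 % of full scale.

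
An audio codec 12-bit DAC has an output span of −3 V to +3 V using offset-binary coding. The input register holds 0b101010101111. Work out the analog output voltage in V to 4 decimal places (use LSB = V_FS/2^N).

1.0063 V

LSB = 6 V / 2^12 = 1.465 mV.
Code 0b101010101111 = 2735 decimal.
V_out = (−3) + 2735 × 0.00146484 V = 1.00635 V.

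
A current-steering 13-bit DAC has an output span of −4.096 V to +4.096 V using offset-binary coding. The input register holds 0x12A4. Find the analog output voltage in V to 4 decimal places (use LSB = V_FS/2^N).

0.6760 V

LSB = 8.192 V / 2^13 = 1.000 mV.
Code 0x12A4 = 4772 decimal.
V_out = (−4.096) + 4772 × 0.001 V = 0.676 V.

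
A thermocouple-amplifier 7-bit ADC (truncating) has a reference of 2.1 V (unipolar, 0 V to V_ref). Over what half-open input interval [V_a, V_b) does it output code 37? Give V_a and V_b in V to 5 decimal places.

LSB = 2.1/2^7 = 16.406 mV.
V_a = V_low + 37·LSB = 0.607031 V; V_b = V_low + 38·LSB = 0.623437 V.

[0.60703 V, 0.62344 V)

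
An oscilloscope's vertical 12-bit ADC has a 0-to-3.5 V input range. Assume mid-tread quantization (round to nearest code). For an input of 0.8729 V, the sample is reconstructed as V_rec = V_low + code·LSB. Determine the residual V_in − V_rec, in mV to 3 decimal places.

-0.391 mV

LSB = 3.5/2^12 = 0.854 mV.
(V_in − V_low)/LSB = (0.8729 − 0)/0.000854492 = 1021.5424 → code 1022 (round).
Code 1022 maps back to 0 + 1022×0.000854492 V = 0.87329102 V.
V_in − V_rec = -0.000391016 V = -0.391 mV.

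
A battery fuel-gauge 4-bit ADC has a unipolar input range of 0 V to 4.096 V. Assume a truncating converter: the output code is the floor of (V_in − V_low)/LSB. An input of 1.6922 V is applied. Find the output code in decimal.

code 6

Full-scale span = 4.096 V; LSB = 4.096/2^4 = 256.000 mV.
Input sits at 6.610 steps above V_low.
Floor → code 6.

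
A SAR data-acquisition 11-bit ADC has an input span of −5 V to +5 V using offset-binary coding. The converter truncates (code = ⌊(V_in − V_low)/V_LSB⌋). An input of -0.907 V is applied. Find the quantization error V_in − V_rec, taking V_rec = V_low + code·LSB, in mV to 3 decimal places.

LSB = 10/2^11 = 4.883 mV.
Scaled input = 838.2464 LSBs, so code = 838.
V_rec = (−5) + 838·0.00488281 = -0.90820312 V.
Error = -0.907 − (−0.90820312) = 0.00120312 V = 1.203 mV.

1.203 mV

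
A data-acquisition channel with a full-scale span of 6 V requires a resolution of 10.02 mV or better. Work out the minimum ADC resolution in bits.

10 bits

Number of steps required ≥ 6 V / 10.02 mV = 598.80.
Need 2^N ≥ 598.80; 2^9 = 512, 2^10 = 1024.
Minimum N = 10.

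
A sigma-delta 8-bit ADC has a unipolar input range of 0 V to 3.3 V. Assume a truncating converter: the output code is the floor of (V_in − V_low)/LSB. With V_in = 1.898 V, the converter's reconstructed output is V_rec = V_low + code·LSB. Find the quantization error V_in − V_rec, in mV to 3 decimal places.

LSB = 3.3/2^8 = 12.891 mV.
Scaled input = 147.2388 LSBs, so code = 147.
Reconstructed: 1.8949219 V.
Error = 1.898 − 1.8949219 = 0.00307813 V = 3.078 mV.

3.078 mV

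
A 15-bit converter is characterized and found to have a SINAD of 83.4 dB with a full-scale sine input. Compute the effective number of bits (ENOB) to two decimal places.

ENOB = (SINAD − 1.76) / 6.02 = (83.4 − 1.76)/6.02 = 13.561.

13.56 bits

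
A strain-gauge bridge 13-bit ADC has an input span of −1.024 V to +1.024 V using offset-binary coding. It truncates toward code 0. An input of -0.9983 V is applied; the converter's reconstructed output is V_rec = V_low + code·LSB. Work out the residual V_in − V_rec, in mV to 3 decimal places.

LSB = 2.048/2^13 = 250.00 µV.
Scaled input = 102.8000 LSBs, so code = 102.
Code 102 maps back to (−1.024) + 102×0.00025 V = -0.9985 V.
Difference: 0.0002 V → 0.200 mV.

0.200 mV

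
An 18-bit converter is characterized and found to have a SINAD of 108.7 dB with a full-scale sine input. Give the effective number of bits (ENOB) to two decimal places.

ENOB = (SINAD − 1.76) / 6.02 = (108.7 − 1.76)/6.02 = 17.764.

17.76 bits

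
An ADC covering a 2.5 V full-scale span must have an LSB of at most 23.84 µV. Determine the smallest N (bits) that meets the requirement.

Number of steps required ≥ 2.5 V / 23.84 µV = 104865.77.
Need 2^N ≥ 104865.77; 2^16 = 65536, 2^17 = 131072.
Minimum N = 17.

17 bits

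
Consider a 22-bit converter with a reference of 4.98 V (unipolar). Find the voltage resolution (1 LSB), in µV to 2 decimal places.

1.19 µV

Full-scale span = 4.98 V.
LSB = 4.98 / 2^22 = 4.98 / 4194304 = 1.18732e-06 V = 1.19 µV.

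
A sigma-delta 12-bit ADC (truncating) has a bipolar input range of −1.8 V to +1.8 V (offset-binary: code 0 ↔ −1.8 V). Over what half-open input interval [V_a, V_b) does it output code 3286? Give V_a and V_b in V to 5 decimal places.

[1.08809 V, 1.08896 V)

LSB = 3.6/2^12 = 0.879 mV.
V_a = V_low + 3286·LSB = 1.08809 V; V_b = V_low + 3287·LSB = 1.08896 V.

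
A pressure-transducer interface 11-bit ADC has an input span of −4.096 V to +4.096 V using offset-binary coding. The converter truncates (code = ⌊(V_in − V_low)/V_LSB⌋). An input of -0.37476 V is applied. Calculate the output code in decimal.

code 930

With 2048 levels over 8.192 V, one step is 4.000 mV.
(-0.37476 − (−4.096)) / 0.004 = 930.310 LSBs.
⌊·⌋(930.310) = 930.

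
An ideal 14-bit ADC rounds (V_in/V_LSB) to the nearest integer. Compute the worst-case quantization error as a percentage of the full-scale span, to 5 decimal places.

Rounding → worst-case error = ½ LSB = V_FS/2^15, so 100/32768 = 0.00305176 % of full scale.

0.00305 %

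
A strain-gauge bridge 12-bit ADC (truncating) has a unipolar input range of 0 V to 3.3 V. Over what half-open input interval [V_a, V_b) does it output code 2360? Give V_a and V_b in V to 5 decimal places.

[1.90137 V, 1.90217 V)

LSB = 3.3/2^12 = 0.806 mV.
V_a = V_low + 2360·LSB = 1.90137 V; V_b = V_low + 2361·LSB = 1.90217 V.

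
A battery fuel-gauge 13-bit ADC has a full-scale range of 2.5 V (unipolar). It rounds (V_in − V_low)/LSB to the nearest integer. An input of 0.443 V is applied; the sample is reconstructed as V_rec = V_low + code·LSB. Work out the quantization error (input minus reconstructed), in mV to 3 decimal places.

Step size: 2.5 V ÷ 2^13 = 305.18 µV.
Scaled input = 1451.6224 LSBs, so code = 1452.
Code 1452 maps back to 0 + 1452×0.000305176 V = 0.44311523 V.
Difference: -0.000115234 V → -0.115 mV.

-0.115 mV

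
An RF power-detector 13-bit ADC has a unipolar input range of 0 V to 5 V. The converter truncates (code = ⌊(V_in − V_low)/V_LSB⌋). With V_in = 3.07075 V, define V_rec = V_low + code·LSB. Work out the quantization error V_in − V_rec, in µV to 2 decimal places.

One LSB is 5 V / 8192 = 0.610 mV.
Scaled input = 5031.1168 LSBs, so code = 5031.
Reconstructed: 3.0706787 V.
Difference: 7.12891e-05 V → 71.29 µV.

71.29 µV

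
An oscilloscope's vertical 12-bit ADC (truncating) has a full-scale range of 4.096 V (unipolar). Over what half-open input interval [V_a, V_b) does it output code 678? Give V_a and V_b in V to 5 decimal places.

LSB = 4.096/2^12 = 1.000 mV.
V_a = V_low + 678·LSB = 0.678 V; V_b = V_low + 679·LSB = 0.679 V.

[0.67800 V, 0.67900 V)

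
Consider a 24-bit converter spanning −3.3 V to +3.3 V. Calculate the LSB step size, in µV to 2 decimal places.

Full-scale span = 6.6 V.
LSB = 6.6 / 2^24 = 6.6 / 16777216 = 3.93391e-07 V = 0.39 µV.

0.39 µV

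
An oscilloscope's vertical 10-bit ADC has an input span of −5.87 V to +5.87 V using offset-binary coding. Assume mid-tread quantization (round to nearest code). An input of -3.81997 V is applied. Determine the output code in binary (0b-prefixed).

Full-scale span = 11.74 V; LSB = 11.74/2^10 = 11.465 mV.
Input sits at 178.810 steps above V_low.
So the output code is 179.
In binary (0b-prefixed): 0b10110011.

code 0b10110011 (decimal 179)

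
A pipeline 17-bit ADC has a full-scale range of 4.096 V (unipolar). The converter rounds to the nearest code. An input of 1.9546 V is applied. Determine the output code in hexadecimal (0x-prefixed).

code 0xF453 (decimal 62547)

With 131072 levels over 4.096 V, one step is 31.25 µV.
(V_in − V_low)/LSB = (1.9546 − 0) / 3.125e-05 = 62547.200.
round(62547.200) = 62547.
In hexadecimal (0x-prefixed): 0xF453.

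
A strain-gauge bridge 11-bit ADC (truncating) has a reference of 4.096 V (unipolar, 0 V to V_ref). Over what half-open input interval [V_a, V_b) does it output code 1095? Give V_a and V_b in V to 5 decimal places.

LSB = 4.096/2^11 = 2.000 mV.
V_a = V_low + 1095·LSB = 2.19 V; V_b = V_low + 1096·LSB = 2.192 V.

[2.19000 V, 2.19200 V)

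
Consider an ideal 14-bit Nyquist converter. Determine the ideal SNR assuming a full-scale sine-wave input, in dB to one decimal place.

86.0 dB

SNR ≈ 6.02·N + 1.76 dB = 6.02·14 + 1.76 = 86.04 dB.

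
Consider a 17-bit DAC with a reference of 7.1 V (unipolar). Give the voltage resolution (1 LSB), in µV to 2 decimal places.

Full-scale span = 7.1 V.
LSB = 7.1 / 2^17 = 7.1 / 131072 = 5.41687e-05 V = 54.17 µV.

54.17 µV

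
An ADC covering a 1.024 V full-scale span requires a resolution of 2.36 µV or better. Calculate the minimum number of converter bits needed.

Number of steps required ≥ 1.024 V / 2.36 µV = 433898.31.
Need 2^N ≥ 433898.31; 2^18 = 262144, 2^19 = 524288.
Minimum N = 19.

19 bits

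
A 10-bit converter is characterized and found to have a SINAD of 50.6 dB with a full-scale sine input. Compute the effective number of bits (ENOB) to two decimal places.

8.11 bits

ENOB = (SINAD − 1.76) / 6.02 = (50.6 − 1.76)/6.02 = 8.113.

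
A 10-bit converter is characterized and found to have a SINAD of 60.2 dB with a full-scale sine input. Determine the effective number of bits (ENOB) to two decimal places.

ENOB = (SINAD − 1.76) / 6.02 = (60.2 − 1.76)/6.02 = 9.708.

9.71 bits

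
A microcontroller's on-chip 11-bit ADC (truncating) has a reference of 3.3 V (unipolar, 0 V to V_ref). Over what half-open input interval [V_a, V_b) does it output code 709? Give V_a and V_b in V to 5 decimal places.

LSB = 3.3/2^11 = 1.611 mV.
V_a = V_low + 709·LSB = 1.14243 V; V_b = V_low + 710·LSB = 1.14404 V.

[1.14243 V, 1.14404 V)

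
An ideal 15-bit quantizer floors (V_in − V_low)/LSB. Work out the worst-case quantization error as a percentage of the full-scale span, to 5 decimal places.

0.00305 %

Truncating → worst-case error = 1 LSB = V_FS/2^15, so 100/32768 = 0.00305176 % of full scale.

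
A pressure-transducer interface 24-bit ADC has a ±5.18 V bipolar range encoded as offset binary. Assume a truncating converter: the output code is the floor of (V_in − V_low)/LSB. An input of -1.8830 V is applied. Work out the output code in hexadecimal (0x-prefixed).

code 0x517863 (decimal 5339235)

Full-scale span = 10.36 V; LSB = 10.36/2^24 = 0.62 µV.
(-1.8830 − (−5.18)) / 6.17504e-07 = 5339235.632 LSBs.
Floor → code 5339235.
In hexadecimal (0x-prefixed): 0x517863.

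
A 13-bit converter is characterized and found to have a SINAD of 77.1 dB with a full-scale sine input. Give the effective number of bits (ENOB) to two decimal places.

12.51 bits

ENOB = (SINAD − 1.76) / 6.02 = (77.1 − 1.76)/6.02 = 12.515.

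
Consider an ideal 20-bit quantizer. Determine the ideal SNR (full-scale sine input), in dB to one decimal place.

SNR ≈ 6.02·N + 1.76 dB = 6.02·20 + 1.76 = 122.16 dB.

122.2 dB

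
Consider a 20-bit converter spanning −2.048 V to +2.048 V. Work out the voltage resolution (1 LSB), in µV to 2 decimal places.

Full-scale span = 4.096 V.
LSB = 4.096 / 2^20 = 4.096 / 1048576 = 3.90625e-06 V = 3.91 µV.

3.91 µV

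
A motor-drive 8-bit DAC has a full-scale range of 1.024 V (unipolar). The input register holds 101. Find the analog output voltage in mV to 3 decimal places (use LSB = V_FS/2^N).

LSB = 1.024 V / 2^8 = 4.000 mV.
V_out = 0 + 101 × 0.004 V = 0.404 V.
= 404.000 mV.

404.000 mV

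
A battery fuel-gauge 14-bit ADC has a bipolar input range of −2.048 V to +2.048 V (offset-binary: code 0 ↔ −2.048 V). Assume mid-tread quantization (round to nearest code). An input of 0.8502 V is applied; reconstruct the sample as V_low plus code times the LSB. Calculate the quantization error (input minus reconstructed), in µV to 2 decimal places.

Step size: 4.096 V ÷ 2^14 = 250.00 µV.
(0.8502 − (−2.048))/0.00025 = 11592.8000; round gives code 11593.
Reconstructed: 0.85025 V.
V_in − V_rec = -5e-05 V = -50.00 µV.

-50.00 µV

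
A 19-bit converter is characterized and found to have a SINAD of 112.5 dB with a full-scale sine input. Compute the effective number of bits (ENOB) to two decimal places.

18.40 bits

ENOB = (SINAD − 1.76) / 6.02 = (112.5 − 1.76)/6.02 = 18.395.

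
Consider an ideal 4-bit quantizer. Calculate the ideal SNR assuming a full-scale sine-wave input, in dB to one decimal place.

SNR ≈ 6.02·N + 1.76 dB = 6.02·4 + 1.76 = 25.84 dB.

25.8 dB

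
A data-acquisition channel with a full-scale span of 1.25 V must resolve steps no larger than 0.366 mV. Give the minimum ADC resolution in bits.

12 bits

Number of steps required ≥ 1.25 V / 0.366 mV = 3415.30.
Need 2^N ≥ 3415.30; 2^11 = 2048, 2^12 = 4096.
Minimum N = 12.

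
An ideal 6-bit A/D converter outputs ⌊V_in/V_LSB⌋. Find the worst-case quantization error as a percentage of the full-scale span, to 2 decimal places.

Truncating → worst-case error = 1 LSB = V_FS/2^6, so 100/64 = 1.5625 % of full scale.

1.56 %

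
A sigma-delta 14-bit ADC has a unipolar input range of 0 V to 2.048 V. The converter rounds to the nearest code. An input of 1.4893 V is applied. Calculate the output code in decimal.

Full-scale span = 2.048 V; LSB = 2.048/2^14 = 125.00 µV.
(V_in − V_low)/LSB = (1.4893 − 0) / 0.000125 = 11914.400.
Round → code 11914.

code 11914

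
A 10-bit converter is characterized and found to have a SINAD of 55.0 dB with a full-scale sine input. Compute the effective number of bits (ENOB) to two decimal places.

ENOB = (SINAD − 1.76) / 6.02 = (55.0 − 1.76)/6.02 = 8.844.

8.84 bits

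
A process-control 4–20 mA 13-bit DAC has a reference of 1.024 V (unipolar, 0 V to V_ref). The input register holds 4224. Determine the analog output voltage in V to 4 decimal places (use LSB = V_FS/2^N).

0.5280 V

LSB = 1.024 V / 2^13 = 125.00 µV.
V_out = 0 + 4224 × 0.000125 V = 0.528 V.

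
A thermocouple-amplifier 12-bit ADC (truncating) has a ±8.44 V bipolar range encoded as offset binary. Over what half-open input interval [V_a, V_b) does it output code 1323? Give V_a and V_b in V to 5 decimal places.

LSB = 16.88/2^12 = 4.121 mV.
V_a = V_low + 1323·LSB = -2.98779 V; V_b = V_low + 1324·LSB = -2.98367 V.

[-2.98779 V, -2.98367 V)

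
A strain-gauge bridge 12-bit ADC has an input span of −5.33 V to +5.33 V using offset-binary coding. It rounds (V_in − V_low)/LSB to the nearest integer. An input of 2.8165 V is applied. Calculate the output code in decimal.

Full-scale span = 10.66 V; LSB = 10.66/2^12 = 2.603 mV.
Input sits at 3130.212 steps above V_low.
Round → code 3130.

code 3130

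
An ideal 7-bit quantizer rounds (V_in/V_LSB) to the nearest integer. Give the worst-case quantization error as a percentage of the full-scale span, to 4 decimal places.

Rounding → worst-case error = ½ LSB = V_FS/2^8, so 100/256 = 0.390625 % of full scale.

0.3906 %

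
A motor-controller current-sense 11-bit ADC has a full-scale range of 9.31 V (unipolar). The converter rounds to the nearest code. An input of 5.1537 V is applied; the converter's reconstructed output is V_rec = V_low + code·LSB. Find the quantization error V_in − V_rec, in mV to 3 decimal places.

-1.349 mV

LSB = 9.31/2^11 = 4.546 mV.
(V_in − V_low)/LSB = (5.1537 − 0)/0.0045459 = 1133.7033 → code 1134 (round).
V_rec = 0 + 1134·0.0045459 = 5.1550488 V.
V_in − V_rec = -0.00134883 V = -1.349 mV.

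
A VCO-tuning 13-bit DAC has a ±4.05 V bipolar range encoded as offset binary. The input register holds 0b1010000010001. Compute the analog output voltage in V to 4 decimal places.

LSB = 8.1 V / 2^13 = 0.989 mV.
Code 0b1010000010001 = 5137 decimal.
V_out = (−4.05) + 5137 × 0.00098877 V = 1.02931 V.

1.0293 V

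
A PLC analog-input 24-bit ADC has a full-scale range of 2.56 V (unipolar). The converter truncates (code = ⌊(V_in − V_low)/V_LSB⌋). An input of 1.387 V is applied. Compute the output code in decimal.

With 16777216 levels over 2.56 V, one step is 0.15 µV.
Input sits at 9089843.200 steps above V_low.
⌊·⌋(9089843.200) = 9089843.

code 9089843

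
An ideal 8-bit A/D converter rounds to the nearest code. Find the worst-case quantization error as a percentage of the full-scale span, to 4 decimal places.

Rounding → worst-case error = ½ LSB = V_FS/2^9, so 100/512 = 0.195312 % of full scale.

0.1953 %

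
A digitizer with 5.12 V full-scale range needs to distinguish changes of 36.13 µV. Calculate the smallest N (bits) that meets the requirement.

Number of steps required ≥ 5.12 V / 36.13 µV = 141710.49.
Need 2^N ≥ 141710.49; 2^17 = 131072, 2^18 = 262144.
Minimum N = 18.

18 bits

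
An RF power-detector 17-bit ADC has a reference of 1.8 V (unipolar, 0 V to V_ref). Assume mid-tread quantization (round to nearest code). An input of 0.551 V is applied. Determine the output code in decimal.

Full-scale span = 1.8 V; LSB = 1.8/2^17 = 13.73 µV.
(V_in − V_low)/LSB = (0.551 − 0) / 1.37329e-05 = 40122.596.
Round → code 40123.

code 40123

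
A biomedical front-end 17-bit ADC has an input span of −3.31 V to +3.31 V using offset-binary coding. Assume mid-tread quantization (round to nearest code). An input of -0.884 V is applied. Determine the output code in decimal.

With 131072 levels over 6.62 V, one step is 50.51 µV.
(-0.884 − (−3.31)) / 5.05066e-05 = 48033.334 LSBs.
round(48033.334) = 48033.

code 48033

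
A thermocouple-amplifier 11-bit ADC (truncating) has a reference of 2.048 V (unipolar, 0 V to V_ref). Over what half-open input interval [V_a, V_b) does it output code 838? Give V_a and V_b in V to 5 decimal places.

[0.83800 V, 0.83900 V)

LSB = 2.048/2^11 = 1.000 mV.
V_a = V_low + 838·LSB = 0.838 V; V_b = V_low + 839·LSB = 0.839 V.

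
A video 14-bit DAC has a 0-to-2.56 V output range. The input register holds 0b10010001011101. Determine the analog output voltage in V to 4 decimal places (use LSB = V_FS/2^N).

LSB = 2.56 V / 2^14 = 156.25 µV.
Code 0b10010001011101 = 9309 decimal.
V_out = 0 + 9309 × 0.00015625 V = 1.45453 V.

1.4545 V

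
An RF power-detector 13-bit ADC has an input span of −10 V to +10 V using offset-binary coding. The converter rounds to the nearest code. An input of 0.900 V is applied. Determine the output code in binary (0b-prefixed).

With 8192 levels over 20 V, one step is 2.441 mV.
(V_in − V_low)/LSB = (0.900 − (−10)) / 0.00244141 = 4464.640.
So the output code is 4465.
In binary (0b-prefixed): 0b1000101110001.

code 0b1000101110001 (decimal 4465)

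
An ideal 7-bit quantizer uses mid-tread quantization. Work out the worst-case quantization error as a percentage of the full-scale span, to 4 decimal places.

0.3906 %

Rounding → worst-case error = ½ LSB = V_FS/2^8, so 100/256 = 0.390625 % of full scale.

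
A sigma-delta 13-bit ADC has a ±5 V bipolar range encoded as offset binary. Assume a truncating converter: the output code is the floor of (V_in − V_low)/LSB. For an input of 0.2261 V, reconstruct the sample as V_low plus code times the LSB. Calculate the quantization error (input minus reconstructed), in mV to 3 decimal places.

Step size: 10 V ÷ 2^13 = 1.221 mV.
(V_in − V_low)/LSB = (0.2261 − (−5))/0.0012207 = 4281.2211 → code 4281 (floor).
V_rec = (−5) + 4281·0.0012207 = 0.22583008 V.
V_in − V_rec = 0.000269922 V = 0.270 mV.

0.270 mV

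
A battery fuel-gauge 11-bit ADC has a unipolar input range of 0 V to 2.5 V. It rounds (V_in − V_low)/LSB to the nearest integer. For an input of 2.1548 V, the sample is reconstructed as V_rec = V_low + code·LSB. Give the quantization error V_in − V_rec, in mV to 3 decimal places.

One LSB is 2.5 V / 2048 = 1.221 mV.
Scaled input = 1765.2122 LSBs, so code = 1765.
V_rec = 0 + 1765·0.0012207 = 2.154541 V.
V_in − V_rec = 0.000258984 V = 0.259 mV.

0.259 mV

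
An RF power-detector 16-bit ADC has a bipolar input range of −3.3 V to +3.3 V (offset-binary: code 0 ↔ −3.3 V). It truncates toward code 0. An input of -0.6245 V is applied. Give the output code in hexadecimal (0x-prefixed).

LSB = 6.6 V / 65536 = 100.71 µV.
Input sits at 26566.904 steps above V_low.
So the output code is 26566.
In hexadecimal (0x-prefixed): 0x67C6.

code 0x67C6 (decimal 26566)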